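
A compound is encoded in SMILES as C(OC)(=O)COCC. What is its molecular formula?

C5H10O3

Heavy atoms from the SMILES: 5 C, 3 O.
Implicit hydrogens by atom environment:
  3 × O: no H
  2 × C: 3 H each → 6
  2 × C: 2 H each → 4
  1 × C: no H
  Total hydrogens = 10.
Molecular formula: C5H10O3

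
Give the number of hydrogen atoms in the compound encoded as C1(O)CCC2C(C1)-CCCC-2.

Hydrogens are implicit in SMILES; fill each atom to its normal valence:
  7 × C: 2 H each → 14
  3 × C: 1 H each → 3
  1 × O: 1 H
  Total hydrogens = 18.

18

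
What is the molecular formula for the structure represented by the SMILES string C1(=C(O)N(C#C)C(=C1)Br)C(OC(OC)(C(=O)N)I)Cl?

Heavy atoms from the SMILES: 1 Br, 10 C, 1 Cl, 1 I, 2 N, 4 O.
Implicit hydrogens by atom environment:
  3 × C (aromatic): no H
  3 × C: no H
  3 × O: no H
  2 × C: 1 H each → 2
  1 × Br: no H
  1 × C: 3 H
  1 × C (aromatic): 1 H
  1 × Cl: no H
  1 × I: no H
  1 × N: 2 H
  1 × N (aromatic): no H
  1 × O: 1 H
  Total hydrogens = 9.
Molecular formula: C10H9BrClIN2O4

C10H9BrClIN2O4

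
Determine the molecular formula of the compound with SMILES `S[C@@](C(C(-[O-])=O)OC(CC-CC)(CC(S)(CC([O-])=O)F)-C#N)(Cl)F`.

[C13H16ClF2NO5S2]2-

Heavy atoms from the SMILES: 13 C, 1 Cl, 2 F, 1 N, 5 O, 2 S.
Implicit hydrogens by atom environment:
  6 × C: no H
  5 × C: 2 H each → 10
  3 × O: no H
  2 × F: no H
  2 × O (charge -1): no H
  2 × S: 1 H each → 2
  1 × C: 3 H
  1 × C: 1 H
  1 × Cl: no H
  1 × N: no H
  Total hydrogens = 16.
Net charge -2.
Molecular formula: [C13H16ClF2NO5S2]2-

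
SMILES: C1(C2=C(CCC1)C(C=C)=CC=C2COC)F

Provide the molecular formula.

C14H17FO

Heavy atoms from the SMILES: 14 C, 1 F, 1 O.
Implicit hydrogens by atom environment:
  5 × C: 2 H each → 10
  4 × C (aromatic): no H
  2 × C (aromatic): 1 H each → 2
  2 × C: 1 H each → 2
  1 × C: 3 H
  1 × F: no H
  1 × O: no H
  Total hydrogens = 17.
Molecular formula: C14H17FO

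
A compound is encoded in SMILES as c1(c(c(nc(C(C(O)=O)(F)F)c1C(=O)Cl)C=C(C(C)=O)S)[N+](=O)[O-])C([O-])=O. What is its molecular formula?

C13H6ClF2N2O8S-

Heavy atoms from the SMILES: 13 C, 1 Cl, 2 F, 2 N, 8 O, 1 S.
Implicit hydrogens by atom environment:
  6 × C: no H
  5 × C (aromatic): no H
  5 × O: no H
  2 × F: no H
  2 × O (charge -1): no H
  1 × C: 3 H
  1 × C: 1 H
  1 × Cl: no H
  1 × N (aromatic): no H
  1 × N (charge +1): no H
  1 × O: 1 H
  1 × S: 1 H
  Total hydrogens = 6.
Net charge -1.
Molecular formula: C13H6ClF2N2O8S-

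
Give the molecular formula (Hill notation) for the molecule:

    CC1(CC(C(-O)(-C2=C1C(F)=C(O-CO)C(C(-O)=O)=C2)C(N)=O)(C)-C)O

Heavy atoms from the SMILES: 16 C, 1 F, 1 N, 7 O.
Implicit hydrogens by atom environment:
  5 × C (aromatic): no H
  5 × C: no H
  4 × O: 1 H each → 4
  3 × C: 3 H each → 9
  3 × O: no H
  2 × C: 2 H each → 4
  1 × C (aromatic): 1 H
  1 × F: no H
  1 × N: 2 H
  Total hydrogens = 20.
Molecular formula: C16H20FNO7

C16H20FNO7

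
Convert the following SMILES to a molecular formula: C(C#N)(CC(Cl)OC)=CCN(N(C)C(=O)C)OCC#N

C12H17ClN4O3

Heavy atoms from the SMILES: 12 C, 1 Cl, 4 N, 3 O.
Implicit hydrogens by atom environment:
  4 × C: no H
  4 × N: no H
  3 × C: 3 H each → 9
  3 × C: 2 H each → 6
  3 × O: no H
  2 × C: 1 H each → 2
  1 × Cl: no H
  Total hydrogens = 17.
Molecular formula: C12H17ClN4O3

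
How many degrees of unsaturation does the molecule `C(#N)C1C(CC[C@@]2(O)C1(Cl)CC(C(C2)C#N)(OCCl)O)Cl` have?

6

Molecular formula from the SMILES: C13H15Cl3N2O3.
DoU = (2C + 2 + N − H − X)/2 = (2·13 + 2 + 2 − 15 − 3)/2 = 12/2 = 6.
(Structurally: 2 ring(s) + 4 π bond(s) = 6.)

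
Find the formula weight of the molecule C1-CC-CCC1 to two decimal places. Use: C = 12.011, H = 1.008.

84.16

Molecular formula: C6H12.
M = 6×12.011 + 12×1.008 = 84.16 g/mol.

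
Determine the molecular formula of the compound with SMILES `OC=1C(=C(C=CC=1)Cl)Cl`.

Heavy atoms from the SMILES: 6 C, 2 Cl, 1 O.
Implicit hydrogens by atom environment:
  3 × C (aromatic): 1 H each → 3
  3 × C (aromatic): no H
  2 × Cl: no H
  1 × O: 1 H
  Total hydrogens = 4.
Molecular formula: C6H4Cl2O

C6H4Cl2O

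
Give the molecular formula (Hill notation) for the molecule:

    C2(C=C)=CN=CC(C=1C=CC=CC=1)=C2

C13H11N

Heavy atoms from the SMILES: 13 C, 1 N.
Implicit hydrogens by atom environment:
  8 × C (aromatic): 1 H each → 8
  3 × C (aromatic): no H
  1 × C: 2 H
  1 × C: 1 H
  1 × N (aromatic): no H
  Total hydrogens = 11.
Molecular formula: C13H11N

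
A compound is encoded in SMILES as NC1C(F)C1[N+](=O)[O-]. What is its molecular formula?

C3H5FN2O2

Heavy atoms from the SMILES: 3 C, 1 F, 2 N, 2 O.
Implicit hydrogens by atom environment:
  3 × C: 1 H each → 3
  1 × F: no H
  1 × N: 2 H
  1 × N (charge +1): no H
  1 × O: no H
  1 × O (charge -1): no H
  Total hydrogens = 5.
Molecular formula: C3H5FN2O2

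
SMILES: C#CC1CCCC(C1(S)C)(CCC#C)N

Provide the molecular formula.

Heavy atoms from the SMILES: 13 C, 1 N, 1 S.
Implicit hydrogens by atom environment:
  5 × C: 2 H each → 10
  4 × C: no H
  3 × C: 1 H each → 3
  1 × C: 3 H
  1 × N: 2 H
  1 × S: 1 H
  Total hydrogens = 19.
Molecular formula: C13H19NS

C13H19NS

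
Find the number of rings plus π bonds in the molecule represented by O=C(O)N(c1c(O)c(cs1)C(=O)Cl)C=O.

6

Molecular formula from the SMILES: C7H4ClNO5S.
DoU = (2C + 2 + N − H − X)/2 = (2·7 + 2 + 1 − 4 − 1)/2 = 12/2 = 6.
(Structurally: 1 ring(s) + 5 π bond(s) = 6.)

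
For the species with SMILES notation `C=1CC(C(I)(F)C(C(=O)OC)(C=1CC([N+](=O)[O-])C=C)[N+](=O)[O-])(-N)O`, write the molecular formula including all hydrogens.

C12H15FIN3O7

Heavy atoms from the SMILES: 12 C, 1 F, 1 I, 3 N, 7 O.
Implicit hydrogens by atom environment:
  5 × C: no H
  4 × O: no H
  3 × C: 2 H each → 6
  3 × C: 1 H each → 3
  2 × N (charge +1): no H
  2 × O (charge -1): no H
  1 × C: 3 H
  1 × F: no H
  1 × I: no H
  1 × N: 2 H
  1 × O: 1 H
  Total hydrogens = 15.
Molecular formula: C12H15FIN3O7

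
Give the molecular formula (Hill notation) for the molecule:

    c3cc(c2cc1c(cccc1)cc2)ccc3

C16H12

Heavy atoms from the SMILES: 16 C.
Implicit hydrogens by atom environment:
  12 × C (aromatic): 1 H each → 12
  4 × C (aromatic): no H
  Total hydrogens = 12.
Molecular formula: C16H12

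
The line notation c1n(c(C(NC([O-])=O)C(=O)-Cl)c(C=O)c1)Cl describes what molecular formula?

C8H5Cl2N2O4-

Heavy atoms from the SMILES: 8 C, 2 Cl, 2 N, 4 O.
Implicit hydrogens by atom environment:
  3 × O: no H
  2 × C (aromatic): 1 H each → 2
  2 × C: 1 H each → 2
  2 × C (aromatic): no H
  2 × C: no H
  2 × Cl: no H
  1 × N: 1 H
  1 × N (aromatic): no H
  1 × O (charge -1): no H
  Total hydrogens = 5.
Net charge -1.
Molecular formula: C8H5Cl2N2O4-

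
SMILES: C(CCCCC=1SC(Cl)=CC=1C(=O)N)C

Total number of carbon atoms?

11

The symbol for carbon appears 11 times in the SMILES. (Cl is a single chlorine, not C + l.)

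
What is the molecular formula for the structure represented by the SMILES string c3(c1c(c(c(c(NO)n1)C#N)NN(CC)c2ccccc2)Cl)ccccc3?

C20H18ClN5O

Heavy atoms from the SMILES: 20 C, 1 Cl, 5 N, 1 O.
Implicit hydrogens by atom environment:
  10 × C (aromatic): 1 H each → 10
  7 × C (aromatic): no H
  2 × N: 1 H each → 2
  2 × N: no H
  1 × C: 3 H
  1 × C: 2 H
  1 × C: no H
  1 × Cl: no H
  1 × N (aromatic): no H
  1 × O: 1 H
  Total hydrogens = 18.
Molecular formula: C20H18ClN5O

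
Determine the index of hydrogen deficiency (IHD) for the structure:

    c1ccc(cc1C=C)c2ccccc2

Molecular formula from the SMILES: C14H12.
DoU = (2C + 2 + N − H − X)/2 = (2·14 + 2 + 0 − 12 − 0)/2 = 18/2 = 9.
(Structurally: 2 ring(s) + 7 π bond(s) = 9.)

9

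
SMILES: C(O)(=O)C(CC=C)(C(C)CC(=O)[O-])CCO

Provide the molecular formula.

C11H17O5-

Heavy atoms from the SMILES: 11 C, 5 O.
Implicit hydrogens by atom environment:
  5 × C: 2 H each → 10
  3 × C: no H
  2 × C: 1 H each → 2
  2 × O: 1 H each → 2
  2 × O: no H
  1 × C: 3 H
  1 × O (charge -1): no H
  Total hydrogens = 17.
Net charge -1.
Molecular formula: C11H17O5-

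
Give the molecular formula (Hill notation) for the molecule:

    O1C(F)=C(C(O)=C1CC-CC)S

Heavy atoms from the SMILES: 8 C, 1 F, 2 O, 1 S.
Implicit hydrogens by atom environment:
  4 × C (aromatic): no H
  3 × C: 2 H each → 6
  1 × C: 3 H
  1 × F: no H
  1 × O: 1 H
  1 × O (aromatic): no H
  1 × S: 1 H
  Total hydrogens = 11.
Molecular formula: C8H11FO2S

C8H11FO2S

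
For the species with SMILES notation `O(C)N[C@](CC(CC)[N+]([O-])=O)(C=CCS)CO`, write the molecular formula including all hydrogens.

Heavy atoms from the SMILES: 10 C, 2 N, 4 O, 1 S.
Implicit hydrogens by atom environment:
  4 × C: 2 H each → 8
  3 × C: 1 H each → 3
  2 × C: 3 H each → 6
  2 × O: no H
  1 × C: no H
  1 × N: 1 H
  1 × N (charge +1): no H
  1 × O: 1 H
  1 × O (charge -1): no H
  1 × S: 1 H
  Total hydrogens = 20.
Molecular formula: C10H20N2O4S

C10H20N2O4S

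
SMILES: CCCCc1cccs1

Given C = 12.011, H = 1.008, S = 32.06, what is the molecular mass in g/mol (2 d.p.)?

Molecular formula: C8H12S.
M = 8×12.011 + 12×1.008 + 1×32.06 = 140.24 g/mol.

140.24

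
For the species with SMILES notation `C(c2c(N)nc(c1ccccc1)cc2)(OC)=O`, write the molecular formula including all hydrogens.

C13H12N2O2

Heavy atoms from the SMILES: 13 C, 2 N, 2 O.
Implicit hydrogens by atom environment:
  7 × C (aromatic): 1 H each → 7
  4 × C (aromatic): no H
  2 × O: no H
  1 × C: 3 H
  1 × C: no H
  1 × N: 2 H
  1 × N (aromatic): no H
  Total hydrogens = 12.
Molecular formula: C13H12N2O2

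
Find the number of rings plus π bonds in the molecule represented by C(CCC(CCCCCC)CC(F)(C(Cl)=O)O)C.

Molecular formula from the SMILES: C14H26ClFO2.
DoU = (2C + 2 + N − H − X)/2 = (2·14 + 2 + 0 − 26 − 2)/2 = 2/2 = 1.
(Structurally: 0 ring(s) + 1 π bond(s) = 1.)

1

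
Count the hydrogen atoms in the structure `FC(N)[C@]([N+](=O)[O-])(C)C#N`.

Hydrogens are implicit in SMILES; fill each atom to its normal valence:
  2 × C: no H
  1 × C: 3 H
  1 × C: 1 H
  1 × F: no H
  1 × N: 2 H
  1 × N (charge +1): no H
  1 × N: no H
  1 × O: no H
  1 × O (charge -1): no H
  Total hydrogens = 6.

6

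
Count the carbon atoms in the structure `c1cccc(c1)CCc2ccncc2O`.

13

The symbol for carbon appears 13 times in the SMILES. Lowercase c denotes aromatic carbon and counts toward C.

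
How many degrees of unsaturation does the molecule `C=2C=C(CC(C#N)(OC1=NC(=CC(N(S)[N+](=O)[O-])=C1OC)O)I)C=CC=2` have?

11

Molecular formula from the SMILES: C15H13IN4O5S.
DoU = (2C + 2 + N − H − X)/2 = (2·15 + 2 + 4 − 13 − 1)/2 = 22/2 = 11.
(Structurally: 2 ring(s) + 9 π bond(s) = 11.)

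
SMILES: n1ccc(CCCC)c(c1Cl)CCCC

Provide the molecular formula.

Heavy atoms from the SMILES: 13 C, 1 Cl, 1 N.
Implicit hydrogens by atom environment:
  6 × C: 2 H each → 12
  3 × C (aromatic): no H
  2 × C: 3 H each → 6
  2 × C (aromatic): 1 H each → 2
  1 × Cl: no H
  1 × N (aromatic): no H
  Total hydrogens = 20.
Molecular formula: C13H20ClN

C13H20ClN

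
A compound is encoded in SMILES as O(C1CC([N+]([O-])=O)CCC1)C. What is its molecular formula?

Heavy atoms from the SMILES: 7 C, 1 N, 3 O.
Implicit hydrogens by atom environment:
  4 × C: 2 H each → 8
  2 × C: 1 H each → 2
  2 × O: no H
  1 × C: 3 H
  1 × N (charge +1): no H
  1 × O (charge -1): no H
  Total hydrogens = 13.
Molecular formula: C7H13NO3

C7H13NO3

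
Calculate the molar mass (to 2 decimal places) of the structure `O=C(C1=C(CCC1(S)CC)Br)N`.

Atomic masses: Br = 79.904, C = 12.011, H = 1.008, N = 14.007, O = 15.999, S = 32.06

250.15

Molecular formula: C8H12BrNOS.
M = 1×79.904 + 8×12.011 + 12×1.008 + 1×14.007 + 1×15.999 + 1×32.06 = 250.15 g/mol.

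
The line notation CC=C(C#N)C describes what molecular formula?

C5H7N

Heavy atoms from the SMILES: 5 C, 1 N.
Implicit hydrogens by atom environment:
  2 × C: 3 H each → 6
  2 × C: no H
  1 × C: 1 H
  1 × N: no H
  Total hydrogens = 7.
Molecular formula: C5H7N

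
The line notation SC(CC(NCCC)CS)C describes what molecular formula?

Heavy atoms from the SMILES: 8 C, 1 N, 2 S.
Implicit hydrogens by atom environment:
  4 × C: 2 H each → 8
  2 × C: 3 H each → 6
  2 × C: 1 H each → 2
  2 × S: 1 H each → 2
  1 × N: 1 H
  Total hydrogens = 19.
Molecular formula: C8H19NS2

C8H19NS2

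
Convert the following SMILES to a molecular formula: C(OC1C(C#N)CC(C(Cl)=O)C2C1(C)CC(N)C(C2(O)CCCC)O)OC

Heavy atoms from the SMILES: 19 C, 1 Cl, 2 N, 5 O.
Implicit hydrogens by atom environment:
  6 × C: 2 H each → 12
  6 × C: 1 H each → 6
  4 × C: no H
  3 × C: 3 H each → 9
  3 × O: no H
  2 × O: 1 H each → 2
  1 × Cl: no H
  1 × N: 2 H
  1 × N: no H
  Total hydrogens = 31.
Molecular formula: C19H31ClN2O5

C19H31ClN2O5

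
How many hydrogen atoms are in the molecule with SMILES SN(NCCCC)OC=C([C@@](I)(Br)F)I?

Hydrogens are implicit in SMILES; fill each atom to its normal valence:
  3 × C: 2 H each → 6
  2 × C: no H
  2 × I: no H
  1 × Br: no H
  1 × C: 3 H
  1 × C: 1 H
  1 × F: no H
  1 × N: 1 H
  1 × N: no H
  1 × O: no H
  1 × S: 1 H
  Total hydrogens = 12.

12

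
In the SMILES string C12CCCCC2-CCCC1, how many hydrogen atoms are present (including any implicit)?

18

Hydrogens are implicit in SMILES; fill each atom to its normal valence:
  8 × C: 2 H each → 16
  2 × C: 1 H each → 2
  Total hydrogens = 18.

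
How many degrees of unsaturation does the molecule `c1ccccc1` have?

Molecular formula from the SMILES: C6H6.
DoU = (2C + 2 + N − H − X)/2 = (2·6 + 2 + 0 − 6 − 0)/2 = 8/2 = 4.
(Structurally: 1 ring(s) + 3 π bond(s) = 4.)

4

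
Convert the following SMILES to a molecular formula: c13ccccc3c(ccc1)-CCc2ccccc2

Heavy atoms from the SMILES: 18 C.
Implicit hydrogens by atom environment:
  12 × C (aromatic): 1 H each → 12
  4 × C (aromatic): no H
  2 × C: 2 H each → 4
  Total hydrogens = 16.
Molecular formula: C18H16

C18H16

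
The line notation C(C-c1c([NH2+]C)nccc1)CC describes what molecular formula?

C10H17N2+

Heavy atoms from the SMILES: 10 C, 2 N.
Implicit hydrogens by atom environment:
  3 × C: 2 H each → 6
  3 × C (aromatic): 1 H each → 3
  2 × C: 3 H each → 6
  2 × C (aromatic): no H
  1 × N (charge +1): 2 H
  1 × N (aromatic): no H
  Total hydrogens = 17.
Net charge +1.
Molecular formula: C10H17N2+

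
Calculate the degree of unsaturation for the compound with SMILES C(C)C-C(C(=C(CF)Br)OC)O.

Molecular formula from the SMILES: C8H14BrFO2.
DoU = (2C + 2 + N − H − X)/2 = (2·8 + 2 + 0 − 14 − 2)/2 = 2/2 = 1.
(Structurally: 0 ring(s) + 1 π bond(s) = 1.)

1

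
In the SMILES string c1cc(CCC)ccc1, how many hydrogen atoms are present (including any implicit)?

Hydrogens are implicit in SMILES; fill each atom to its normal valence:
  5 × C (aromatic): 1 H each → 5
  2 × C: 2 H each → 4
  1 × C: 3 H
  1 × C (aromatic): no H
  Total hydrogens = 12.

12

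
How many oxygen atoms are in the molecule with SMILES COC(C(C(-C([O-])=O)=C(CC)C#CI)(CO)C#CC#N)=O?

5

The symbol for oxygen appears 5 times in the SMILES.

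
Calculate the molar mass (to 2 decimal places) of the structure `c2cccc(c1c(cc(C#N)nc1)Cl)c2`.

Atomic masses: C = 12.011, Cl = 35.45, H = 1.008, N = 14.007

214.65

Molecular formula: C12H7ClN2.
M = 12×12.011 + 1×35.45 + 7×1.008 + 2×14.007 = 214.65 g/mol.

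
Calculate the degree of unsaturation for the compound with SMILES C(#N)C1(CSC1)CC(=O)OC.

Molecular formula from the SMILES: C7H9NO2S.
DoU = (2C + 2 + N − H − X)/2 = (2·7 + 2 + 1 − 9 − 0)/2 = 8/2 = 4.
(Structurally: 1 ring(s) + 3 π bond(s) = 4.)

4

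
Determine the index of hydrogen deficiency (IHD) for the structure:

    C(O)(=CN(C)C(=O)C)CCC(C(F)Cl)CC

2

Molecular formula from the SMILES: C11H19ClFNO2.
DoU = (2C + 2 + N − H − X)/2 = (2·11 + 2 + 1 − 19 − 2)/2 = 4/2 = 2.
(Structurally: 0 ring(s) + 2 π bond(s) = 2.)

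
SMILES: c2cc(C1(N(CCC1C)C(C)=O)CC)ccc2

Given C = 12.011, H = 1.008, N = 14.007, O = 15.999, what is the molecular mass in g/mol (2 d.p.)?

231.34

Molecular formula: C15H21NO.
M = 15×12.011 + 21×1.008 + 1×14.007 + 1×15.999 = 231.34 g/mol.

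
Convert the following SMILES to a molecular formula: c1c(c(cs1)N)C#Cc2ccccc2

C12H9NS

Heavy atoms from the SMILES: 12 C, 1 N, 1 S.
Implicit hydrogens by atom environment:
  7 × C (aromatic): 1 H each → 7
  3 × C (aromatic): no H
  2 × C: no H
  1 × N: 2 H
  1 × S (aromatic): no H
  Total hydrogens = 9.
Molecular formula: C12H9NS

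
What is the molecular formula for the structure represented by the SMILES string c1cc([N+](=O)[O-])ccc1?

Heavy atoms from the SMILES: 6 C, 1 N, 2 O.
Implicit hydrogens by atom environment:
  5 × C (aromatic): 1 H each → 5
  1 × C (aromatic): no H
  1 × N (charge +1): no H
  1 × O: no H
  1 × O (charge -1): no H
  Total hydrogens = 5.
Molecular formula: C6H5NO2

C6H5NO2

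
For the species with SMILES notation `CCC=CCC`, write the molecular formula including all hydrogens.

C6H12

Heavy atoms from the SMILES: 6 C.
Implicit hydrogens by atom environment:
  2 × C: 3 H each → 6
  2 × C: 2 H each → 4
  2 × C: 1 H each → 2
  Total hydrogens = 12.
Molecular formula: C6H12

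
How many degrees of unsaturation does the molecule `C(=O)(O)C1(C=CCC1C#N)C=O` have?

Molecular formula from the SMILES: C8H7NO3.
DoU = (2C + 2 + N − H − X)/2 = (2·8 + 2 + 1 − 7 − 0)/2 = 12/2 = 6.
(Structurally: 1 ring(s) + 5 π bond(s) = 6.)

6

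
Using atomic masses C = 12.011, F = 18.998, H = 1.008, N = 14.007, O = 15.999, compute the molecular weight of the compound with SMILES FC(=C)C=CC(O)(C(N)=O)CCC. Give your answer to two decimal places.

Molecular formula: C9H14FNO2.
M = 9×12.011 + 1×18.998 + 14×1.008 + 1×14.007 + 2×15.999 = 187.21 g/mol.

187.21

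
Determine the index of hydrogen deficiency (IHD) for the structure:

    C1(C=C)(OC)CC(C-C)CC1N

Molecular formula from the SMILES: C10H19NO.
DoU = (2C + 2 + N − H − X)/2 = (2·10 + 2 + 1 − 19 − 0)/2 = 4/2 = 2.
(Structurally: 1 ring(s) + 1 π bond(s) = 2.)

2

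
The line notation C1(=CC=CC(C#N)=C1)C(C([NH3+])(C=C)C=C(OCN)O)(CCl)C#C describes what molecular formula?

C17H19ClN3O2+

Heavy atoms from the SMILES: 17 C, 1 Cl, 3 N, 2 O.
Implicit hydrogens by atom environment:
  5 × C: no H
  4 × C (aromatic): 1 H each → 4
  3 × C: 2 H each → 6
  3 × C: 1 H each → 3
  2 × C (aromatic): no H
  1 × Cl: no H
  1 × N (charge +1): 3 H
  1 × N: 2 H
  1 × N: no H
  1 × O: 1 H
  1 × O: no H
  Total hydrogens = 19.
Net charge +1.
Molecular formula: C17H19ClN3O2+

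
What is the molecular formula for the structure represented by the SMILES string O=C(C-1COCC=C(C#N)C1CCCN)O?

Heavy atoms from the SMILES: 11 C, 2 N, 3 O.
Implicit hydrogens by atom environment:
  5 × C: 2 H each → 10
  3 × C: 1 H each → 3
  3 × C: no H
  2 × O: no H
  1 × N: 2 H
  1 × N: no H
  1 × O: 1 H
  Total hydrogens = 16.
Molecular formula: C11H16N2O3

C11H16N2O3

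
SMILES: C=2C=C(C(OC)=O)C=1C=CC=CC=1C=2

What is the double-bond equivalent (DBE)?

Molecular formula from the SMILES: C12H10O2.
DoU = (2C + 2 + N − H − X)/2 = (2·12 + 2 + 0 − 10 − 0)/2 = 16/2 = 8.
(Structurally: 2 ring(s) + 6 π bond(s) = 8.)

8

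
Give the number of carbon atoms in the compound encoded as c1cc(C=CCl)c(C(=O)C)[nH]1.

8

The symbol for carbon appears 8 times in the SMILES. Lowercase c denotes aromatic carbon and counts toward C.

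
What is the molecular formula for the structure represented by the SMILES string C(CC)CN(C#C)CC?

Heavy atoms from the SMILES: 8 C, 1 N.
Implicit hydrogens by atom environment:
  4 × C: 2 H each → 8
  2 × C: 3 H each → 6
  1 × C: 1 H
  1 × C: no H
  1 × N: no H
  Total hydrogens = 15.
Molecular formula: C8H15N

C8H15N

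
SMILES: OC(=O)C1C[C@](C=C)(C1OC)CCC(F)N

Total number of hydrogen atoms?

18

Hydrogens are implicit in SMILES; fill each atom to its normal valence:
  4 × C: 2 H each → 8
  4 × C: 1 H each → 4
  2 × C: no H
  2 × O: no H
  1 × C: 3 H
  1 × F: no H
  1 × N: 2 H
  1 × O: 1 H
  Total hydrogens = 18.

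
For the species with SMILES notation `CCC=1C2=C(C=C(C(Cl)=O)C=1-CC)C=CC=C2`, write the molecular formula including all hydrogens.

Heavy atoms from the SMILES: 15 C, 1 Cl, 1 O.
Implicit hydrogens by atom environment:
  5 × C (aromatic): 1 H each → 5
  5 × C (aromatic): no H
  2 × C: 3 H each → 6
  2 × C: 2 H each → 4
  1 × C: no H
  1 × Cl: no H
  1 × O: no H
  Total hydrogens = 15.
Molecular formula: C15H15ClO

C15H15ClO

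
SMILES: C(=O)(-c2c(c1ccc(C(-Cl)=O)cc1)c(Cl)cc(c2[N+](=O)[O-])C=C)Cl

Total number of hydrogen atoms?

8

Hydrogens are implicit in SMILES; fill each atom to its normal valence:
  7 × C (aromatic): no H
  5 × C (aromatic): 1 H each → 5
  3 × Cl: no H
  3 × O: no H
  2 × C: no H
  1 × C: 2 H
  1 × C: 1 H
  1 × N (charge +1): no H
  1 × O (charge -1): no H
  Total hydrogens = 8.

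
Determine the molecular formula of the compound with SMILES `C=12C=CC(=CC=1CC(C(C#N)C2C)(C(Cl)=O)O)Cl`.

C13H11Cl2NO2

Heavy atoms from the SMILES: 13 C, 2 Cl, 1 N, 2 O.
Implicit hydrogens by atom environment:
  3 × C (aromatic): 1 H each → 3
  3 × C (aromatic): no H
  3 × C: no H
  2 × C: 1 H each → 2
  2 × Cl: no H
  1 × C: 3 H
  1 × C: 2 H
  1 × N: no H
  1 × O: 1 H
  1 × O: no H
  Total hydrogens = 11.
Molecular formula: C13H11Cl2NO2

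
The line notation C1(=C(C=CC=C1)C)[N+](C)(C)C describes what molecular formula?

Heavy atoms from the SMILES: 10 C, 1 N.
Implicit hydrogens by atom environment:
  4 × C: 3 H each → 12
  4 × C (aromatic): 1 H each → 4
  2 × C (aromatic): no H
  1 × N (charge +1): no H
  Total hydrogens = 16.
Net charge +1.
Molecular formula: C10H16N+

C10H16N+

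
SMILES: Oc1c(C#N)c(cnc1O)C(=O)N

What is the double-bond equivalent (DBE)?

Molecular formula from the SMILES: C7H5N3O3.
DoU = (2C + 2 + N − H − X)/2 = (2·7 + 2 + 3 − 5 − 0)/2 = 14/2 = 7.
(Structurally: 1 ring(s) + 6 π bond(s) = 7.)

7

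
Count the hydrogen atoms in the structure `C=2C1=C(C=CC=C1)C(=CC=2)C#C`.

Hydrogens are implicit in SMILES; fill each atom to its normal valence:
  7 × C (aromatic): 1 H each → 7
  3 × C (aromatic): no H
  1 × C: 1 H
  1 × C: no H
  Total hydrogens = 8.

8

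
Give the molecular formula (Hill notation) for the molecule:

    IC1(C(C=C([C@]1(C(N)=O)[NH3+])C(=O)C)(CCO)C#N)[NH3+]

[C11H17IN4O3]2+

Heavy atoms from the SMILES: 11 C, 1 I, 4 N, 3 O.
Implicit hydrogens by atom environment:
  7 × C: no H
  2 × C: 2 H each → 4
  2 × N (charge +1): 3 H each → 6
  2 × O: no H
  1 × C: 3 H
  1 × C: 1 H
  1 × I: no H
  1 × N: 2 H
  1 × N: no H
  1 × O: 1 H
  Total hydrogens = 17.
Net charge +2.
Molecular formula: [C11H17IN4O3]2+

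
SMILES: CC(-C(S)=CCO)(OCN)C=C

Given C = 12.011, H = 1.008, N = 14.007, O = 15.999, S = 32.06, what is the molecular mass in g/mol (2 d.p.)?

Molecular formula: C8H15NO2S.
M = 8×12.011 + 15×1.008 + 1×14.007 + 2×15.999 + 1×32.06 = 189.27 g/mol.

189.27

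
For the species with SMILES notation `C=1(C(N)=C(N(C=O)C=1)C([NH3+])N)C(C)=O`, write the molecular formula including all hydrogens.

Heavy atoms from the SMILES: 8 C, 4 N, 2 O.
Implicit hydrogens by atom environment:
  3 × C (aromatic): no H
  2 × C: 1 H each → 2
  2 × N: 2 H each → 4
  2 × O: no H
  1 × C: 3 H
  1 × C (aromatic): 1 H
  1 × C: no H
  1 × N (charge +1): 3 H
  1 × N (aromatic): no H
  Total hydrogens = 13.
Net charge +1.
Molecular formula: C8H13N4O2+

C8H13N4O2+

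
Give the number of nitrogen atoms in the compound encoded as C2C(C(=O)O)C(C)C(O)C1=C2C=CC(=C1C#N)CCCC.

1

The symbol for nitrogen appears 1 time in the SMILES.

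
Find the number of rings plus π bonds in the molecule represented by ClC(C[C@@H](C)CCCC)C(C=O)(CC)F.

1

Molecular formula from the SMILES: C12H22ClFO.
DoU = (2C + 2 + N − H − X)/2 = (2·12 + 2 + 0 − 22 − 2)/2 = 2/2 = 1.
(Structurally: 0 ring(s) + 1 π bond(s) = 1.)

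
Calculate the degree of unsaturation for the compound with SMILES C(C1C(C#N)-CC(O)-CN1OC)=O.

Molecular formula from the SMILES: C8H12N2O3.
DoU = (2C + 2 + N − H − X)/2 = (2·8 + 2 + 2 − 12 − 0)/2 = 8/2 = 4.
(Structurally: 1 ring(s) + 3 π bond(s) = 4.)

4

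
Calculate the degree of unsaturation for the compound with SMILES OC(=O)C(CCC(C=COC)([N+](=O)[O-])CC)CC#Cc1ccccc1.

Molecular formula from the SMILES: C19H23NO5.
DoU = (2C + 2 + N − H − X)/2 = (2·19 + 2 + 1 − 23 − 0)/2 = 18/2 = 9.
(Structurally: 1 ring(s) + 8 π bond(s) = 9.)

9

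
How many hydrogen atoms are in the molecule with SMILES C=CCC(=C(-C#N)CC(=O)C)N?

Hydrogens are implicit in SMILES; fill each atom to its normal valence:
  4 × C: no H
  3 × C: 2 H each → 6
  1 × C: 3 H
  1 × C: 1 H
  1 × N: 2 H
  1 × N: no H
  1 × O: no H
  Total hydrogens = 12.

12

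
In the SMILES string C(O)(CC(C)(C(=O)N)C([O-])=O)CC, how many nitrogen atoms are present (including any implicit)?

The symbol for nitrogen appears 1 time in the SMILES.

1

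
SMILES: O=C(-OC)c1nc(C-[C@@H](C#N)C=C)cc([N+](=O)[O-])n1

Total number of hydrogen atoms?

10

Hydrogens are implicit in SMILES; fill each atom to its normal valence:
  3 × C (aromatic): no H
  3 × O: no H
  2 × C: 2 H each → 4
  2 × C: 1 H each → 2
  2 × C: no H
  2 × N (aromatic): no H
  1 × C: 3 H
  1 × C (aromatic): 1 H
  1 × N (charge +1): no H
  1 × N: no H
  1 × O (charge -1): no H
  Total hydrogens = 10.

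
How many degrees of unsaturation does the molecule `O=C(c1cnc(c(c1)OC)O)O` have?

5

Molecular formula from the SMILES: C7H7NO4.
DoU = (2C + 2 + N − H − X)/2 = (2·7 + 2 + 1 − 7 − 0)/2 = 10/2 = 5.
(Structurally: 1 ring(s) + 4 π bond(s) = 5.)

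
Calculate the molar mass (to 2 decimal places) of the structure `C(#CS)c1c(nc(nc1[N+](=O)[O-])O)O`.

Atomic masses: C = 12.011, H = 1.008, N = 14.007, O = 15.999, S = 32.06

Molecular formula: C6H3N3O4S.
M = 6×12.011 + 3×1.008 + 3×14.007 + 4×15.999 + 1×32.06 = 213.17 g/mol.

213.17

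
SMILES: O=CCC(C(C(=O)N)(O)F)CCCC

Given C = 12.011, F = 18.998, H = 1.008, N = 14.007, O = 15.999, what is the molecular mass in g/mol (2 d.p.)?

205.23

Molecular formula: C9H16FNO3.
M = 9×12.011 + 1×18.998 + 16×1.008 + 1×14.007 + 3×15.999 = 205.23 g/mol.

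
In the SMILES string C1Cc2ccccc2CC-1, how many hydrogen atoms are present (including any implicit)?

Hydrogens are implicit in SMILES; fill each atom to its normal valence:
  4 × C: 2 H each → 8
  4 × C (aromatic): 1 H each → 4
  2 × C (aromatic): no H
  Total hydrogens = 12.

12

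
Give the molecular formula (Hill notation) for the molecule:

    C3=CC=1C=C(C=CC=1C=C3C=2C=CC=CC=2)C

C17H14

Heavy atoms from the SMILES: 17 C.
Implicit hydrogens by atom environment:
  11 × C (aromatic): 1 H each → 11
  5 × C (aromatic): no H
  1 × C: 3 H
  Total hydrogens = 14.
Molecular formula: C17H14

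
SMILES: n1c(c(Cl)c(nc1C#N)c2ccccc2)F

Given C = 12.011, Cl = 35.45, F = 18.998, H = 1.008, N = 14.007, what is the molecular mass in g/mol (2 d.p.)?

233.63

Molecular formula: C11H5ClFN3.
M = 11×12.011 + 1×35.45 + 1×18.998 + 5×1.008 + 3×14.007 = 233.63 g/mol.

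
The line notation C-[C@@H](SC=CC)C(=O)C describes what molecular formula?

Heavy atoms from the SMILES: 7 C, 1 O, 1 S.
Implicit hydrogens by atom environment:
  3 × C: 3 H each → 9
  3 × C: 1 H each → 3
  1 × C: no H
  1 × O: no H
  1 × S: no H
  Total hydrogens = 12.
Molecular formula: C7H12OS

C7H12OS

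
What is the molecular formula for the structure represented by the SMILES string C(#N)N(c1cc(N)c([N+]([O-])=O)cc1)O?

C7H6N4O3

Heavy atoms from the SMILES: 7 C, 4 N, 3 O.
Implicit hydrogens by atom environment:
  3 × C (aromatic): 1 H each → 3
  3 × C (aromatic): no H
  2 × N: no H
  1 × C: no H
  1 × N: 2 H
  1 × N (charge +1): no H
  1 × O: 1 H
  1 × O: no H
  1 × O (charge -1): no H
  Total hydrogens = 6.
Molecular formula: C7H6N4O3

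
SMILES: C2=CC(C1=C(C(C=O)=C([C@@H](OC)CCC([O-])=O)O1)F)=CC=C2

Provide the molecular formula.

C16H14FO5-

Heavy atoms from the SMILES: 16 C, 1 F, 5 O.
Implicit hydrogens by atom environment:
  5 × C (aromatic): 1 H each → 5
  5 × C (aromatic): no H
  3 × O: no H
  2 × C: 2 H each → 4
  2 × C: 1 H each → 2
  1 × C: 3 H
  1 × C: no H
  1 × F: no H
  1 × O (aromatic): no H
  1 × O (charge -1): no H
  Total hydrogens = 14.
Net charge -1.
Molecular formula: C16H14FO5-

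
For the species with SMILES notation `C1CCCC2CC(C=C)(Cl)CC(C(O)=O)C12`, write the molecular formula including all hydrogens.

C13H19ClO2

Heavy atoms from the SMILES: 13 C, 1 Cl, 2 O.
Implicit hydrogens by atom environment:
  7 × C: 2 H each → 14
  4 × C: 1 H each → 4
  2 × C: no H
  1 × Cl: no H
  1 × O: 1 H
  1 × O: no H
  Total hydrogens = 19.
Molecular formula: C13H19ClO2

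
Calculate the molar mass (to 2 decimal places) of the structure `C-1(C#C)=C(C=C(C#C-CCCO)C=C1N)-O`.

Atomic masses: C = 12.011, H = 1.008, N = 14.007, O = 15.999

215.25

Molecular formula: C13H13NO2.
M = 13×12.011 + 13×1.008 + 1×14.007 + 2×15.999 = 215.25 g/mol.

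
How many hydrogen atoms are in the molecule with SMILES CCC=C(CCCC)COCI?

Hydrogens are implicit in SMILES; fill each atom to its normal valence:
  6 × C: 2 H each → 12
  2 × C: 3 H each → 6
  1 × C: 1 H
  1 × C: no H
  1 × I: no H
  1 × O: no H
  Total hydrogens = 19.

19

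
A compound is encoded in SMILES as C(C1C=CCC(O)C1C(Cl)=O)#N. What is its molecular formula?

C8H8ClNO2

Heavy atoms from the SMILES: 8 C, 1 Cl, 1 N, 2 O.
Implicit hydrogens by atom environment:
  5 × C: 1 H each → 5
  2 × C: no H
  1 × C: 2 H
  1 × Cl: no H
  1 × N: no H
  1 × O: 1 H
  1 × O: no H
  Total hydrogens = 8.
Molecular formula: C8H8ClNO2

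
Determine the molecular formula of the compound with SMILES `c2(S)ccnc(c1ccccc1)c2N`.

C11H10N2S

Heavy atoms from the SMILES: 11 C, 2 N, 1 S.
Implicit hydrogens by atom environment:
  7 × C (aromatic): 1 H each → 7
  4 × C (aromatic): no H
  1 × N: 2 H
  1 × N (aromatic): no H
  1 × S: 1 H
  Total hydrogens = 10.
Molecular formula: C11H10N2S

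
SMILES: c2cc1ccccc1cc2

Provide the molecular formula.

Heavy atoms from the SMILES: 10 C.
Implicit hydrogens by atom environment:
  8 × C (aromatic): 1 H each → 8
  2 × C (aromatic): no H
  Total hydrogens = 8.
Molecular formula: C10H8

C10H8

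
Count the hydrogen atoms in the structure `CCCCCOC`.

14

Hydrogens are implicit in SMILES; fill each atom to its normal valence:
  4 × C: 2 H each → 8
  2 × C: 3 H each → 6
  1 × O: no H
  Total hydrogens = 14.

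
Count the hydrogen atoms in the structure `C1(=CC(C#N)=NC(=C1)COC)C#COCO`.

Hydrogens are implicit in SMILES; fill each atom to its normal valence:
  3 × C (aromatic): no H
  3 × C: no H
  2 × C: 2 H each → 4
  2 × C (aromatic): 1 H each → 2
  2 × O: no H
  1 × C: 3 H
  1 × N (aromatic): no H
  1 × N: no H
  1 × O: 1 H
  Total hydrogens = 10.

10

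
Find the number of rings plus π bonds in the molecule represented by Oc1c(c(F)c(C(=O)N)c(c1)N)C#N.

7

Molecular formula from the SMILES: C8H6FN3O2.
DoU = (2C + 2 + N − H − X)/2 = (2·8 + 2 + 3 − 6 − 1)/2 = 14/2 = 7.
(Structurally: 1 ring(s) + 6 π bond(s) = 7.)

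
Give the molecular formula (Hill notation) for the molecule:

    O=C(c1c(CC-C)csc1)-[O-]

C8H9O2S-

Heavy atoms from the SMILES: 8 C, 2 O, 1 S.
Implicit hydrogens by atom environment:
  2 × C: 2 H each → 4
  2 × C (aromatic): 1 H each → 2
  2 × C (aromatic): no H
  1 × C: 3 H
  1 × C: no H
  1 × O: no H
  1 × O (charge -1): no H
  1 × S (aromatic): no H
  Total hydrogens = 9.
Net charge -1.
Molecular formula: C8H9O2S-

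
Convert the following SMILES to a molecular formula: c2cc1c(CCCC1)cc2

C10H12

Heavy atoms from the SMILES: 10 C.
Implicit hydrogens by atom environment:
  4 × C: 2 H each → 8
  4 × C (aromatic): 1 H each → 4
  2 × C (aromatic): no H
  Total hydrogens = 12.
Molecular formula: C10H12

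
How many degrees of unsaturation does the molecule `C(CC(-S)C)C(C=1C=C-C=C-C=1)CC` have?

4

Molecular formula from the SMILES: C13H20S.
DoU = (2C + 2 + N − H − X)/2 = (2·13 + 2 + 0 − 20 − 0)/2 = 8/2 = 4.
(Structurally: 1 ring(s) + 3 π bond(s) = 4.)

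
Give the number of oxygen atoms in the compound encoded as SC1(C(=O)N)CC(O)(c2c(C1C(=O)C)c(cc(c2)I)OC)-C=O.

5

The symbol for oxygen appears 5 times in the SMILES.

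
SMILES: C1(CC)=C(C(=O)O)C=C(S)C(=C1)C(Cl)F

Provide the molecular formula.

C10H10ClFO2S

Heavy atoms from the SMILES: 10 C, 1 Cl, 1 F, 2 O, 1 S.
Implicit hydrogens by atom environment:
  4 × C (aromatic): no H
  2 × C (aromatic): 1 H each → 2
  1 × C: 3 H
  1 × C: 2 H
  1 × C: 1 H
  1 × C: no H
  1 × Cl: no H
  1 × F: no H
  1 × O: 1 H
  1 × O: no H
  1 × S: 1 H
  Total hydrogens = 10.
Molecular formula: C10H10ClFO2S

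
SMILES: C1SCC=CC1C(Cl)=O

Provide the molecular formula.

Heavy atoms from the SMILES: 6 C, 1 Cl, 1 O, 1 S.
Implicit hydrogens by atom environment:
  3 × C: 1 H each → 3
  2 × C: 2 H each → 4
  1 × C: no H
  1 × Cl: no H
  1 × O: no H
  1 × S: no H
  Total hydrogens = 7.
Molecular formula: C6H7ClOS

C6H7ClOS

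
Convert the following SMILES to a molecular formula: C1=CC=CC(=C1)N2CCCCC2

Heavy atoms from the SMILES: 11 C, 1 N.
Implicit hydrogens by atom environment:
  5 × C: 2 H each → 10
  5 × C (aromatic): 1 H each → 5
  1 × C (aromatic): no H
  1 × N: no H
  Total hydrogens = 15.
Molecular formula: C11H15N

C11H15N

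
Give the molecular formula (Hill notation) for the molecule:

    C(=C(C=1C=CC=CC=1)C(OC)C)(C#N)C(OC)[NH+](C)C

C16H23N2O2+

Heavy atoms from the SMILES: 16 C, 2 N, 2 O.
Implicit hydrogens by atom environment:
  5 × C: 3 H each → 15
  5 × C (aromatic): 1 H each → 5
  3 × C: no H
  2 × C: 1 H each → 2
  2 × O: no H
  1 × C (aromatic): no H
  1 × N (charge +1): 1 H
  1 × N: no H
  Total hydrogens = 23.
Net charge +1.
Molecular formula: C16H23N2O2+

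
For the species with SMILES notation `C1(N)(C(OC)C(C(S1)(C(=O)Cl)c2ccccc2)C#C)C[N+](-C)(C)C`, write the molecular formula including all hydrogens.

C18H24ClN2O2S+

Heavy atoms from the SMILES: 18 C, 1 Cl, 2 N, 2 O, 1 S.
Implicit hydrogens by atom environment:
  5 × C (aromatic): 1 H each → 5
  4 × C: 3 H each → 12
  4 × C: no H
  3 × C: 1 H each → 3
  2 × O: no H
  1 × C: 2 H
  1 × C (aromatic): no H
  1 × Cl: no H
  1 × N: 2 H
  1 × N (charge +1): no H
  1 × S: no H
  Total hydrogens = 24.
Net charge +1.
Molecular formula: C18H24ClN2O2S+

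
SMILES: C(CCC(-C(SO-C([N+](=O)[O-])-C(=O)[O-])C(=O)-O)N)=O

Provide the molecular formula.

Heavy atoms from the SMILES: 8 C, 2 N, 8 O, 1 S.
Implicit hydrogens by atom environment:
  5 × O: no H
  4 × C: 1 H each → 4
  2 × C: 2 H each → 4
  2 × C: no H
  2 × O (charge -1): no H
  1 × N: 2 H
  1 × N (charge +1): no H
  1 × O: 1 H
  1 × S: no H
  Total hydrogens = 11.
Net charge -1.
Molecular formula: C8H11N2O8S-

C8H11N2O8S-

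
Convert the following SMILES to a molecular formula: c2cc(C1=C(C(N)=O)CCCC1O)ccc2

Heavy atoms from the SMILES: 13 C, 1 N, 2 O.
Implicit hydrogens by atom environment:
  5 × C (aromatic): 1 H each → 5
  3 × C: 2 H each → 6
  3 × C: no H
  1 × C: 1 H
  1 × C (aromatic): no H
  1 × N: 2 H
  1 × O: 1 H
  1 × O: no H
  Total hydrogens = 15.
Molecular formula: C13H15NO2

C13H15NO2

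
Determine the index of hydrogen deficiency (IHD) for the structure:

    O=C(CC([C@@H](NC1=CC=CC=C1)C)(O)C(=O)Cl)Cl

Molecular formula from the SMILES: C12H13Cl2NO3.
DoU = (2C + 2 + N − H − X)/2 = (2·12 + 2 + 1 − 13 − 2)/2 = 12/2 = 6.
(Structurally: 1 ring(s) + 5 π bond(s) = 6.)

6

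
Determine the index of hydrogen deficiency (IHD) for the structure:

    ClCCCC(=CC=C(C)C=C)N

Molecular formula from the SMILES: C10H16ClN.
DoU = (2C + 2 + N − H − X)/2 = (2·10 + 2 + 1 − 16 − 1)/2 = 6/2 = 3.
(Structurally: 0 ring(s) + 3 π bond(s) = 3.)

3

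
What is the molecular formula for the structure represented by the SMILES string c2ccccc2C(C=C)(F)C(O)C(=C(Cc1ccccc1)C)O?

Heavy atoms from the SMILES: 20 C, 1 F, 2 O.
Implicit hydrogens by atom environment:
  10 × C (aromatic): 1 H each → 10
  3 × C: no H
  2 × C: 2 H each → 4
  2 × C: 1 H each → 2
  2 × C (aromatic): no H
  2 × O: 1 H each → 2
  1 × C: 3 H
  1 × F: no H
  Total hydrogens = 21.
Molecular formula: C20H21FO2

C20H21FO2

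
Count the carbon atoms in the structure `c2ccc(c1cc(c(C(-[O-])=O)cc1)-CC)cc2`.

15

The symbol for carbon appears 15 times in the SMILES. Lowercase c denotes aromatic carbon and counts toward C.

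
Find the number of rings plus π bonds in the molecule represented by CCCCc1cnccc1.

Molecular formula from the SMILES: C9H13N.
DoU = (2C + 2 + N − H − X)/2 = (2·9 + 2 + 1 − 13 − 0)/2 = 8/2 = 4.
(Structurally: 1 ring(s) + 3 π bond(s) = 4.)

4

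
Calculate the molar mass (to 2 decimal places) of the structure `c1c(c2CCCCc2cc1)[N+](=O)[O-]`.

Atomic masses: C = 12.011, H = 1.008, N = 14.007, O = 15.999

Molecular formula: C10H11NO2.
M = 10×12.011 + 11×1.008 + 1×14.007 + 2×15.999 = 177.20 g/mol.

177.20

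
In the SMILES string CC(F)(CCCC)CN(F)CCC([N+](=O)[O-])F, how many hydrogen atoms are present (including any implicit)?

19

Hydrogens are implicit in SMILES; fill each atom to its normal valence:
  6 × C: 2 H each → 12
  3 × F: no H
  2 × C: 3 H each → 6
  1 × C: 1 H
  1 × C: no H
  1 × N: no H
  1 × N (charge +1): no H
  1 × O: no H
  1 × O (charge -1): no H
  Total hydrogens = 19.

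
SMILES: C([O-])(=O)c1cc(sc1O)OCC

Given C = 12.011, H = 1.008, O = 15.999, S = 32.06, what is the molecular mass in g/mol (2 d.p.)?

187.19

Molecular formula: C7H7O4S-.
M = 7×12.011 + 7×1.008 + 4×15.999 + 1×32.06 = 187.19 g/mol.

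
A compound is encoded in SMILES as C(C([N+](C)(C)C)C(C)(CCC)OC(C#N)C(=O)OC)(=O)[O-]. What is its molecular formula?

Heavy atoms from the SMILES: 14 C, 2 N, 5 O.
Implicit hydrogens by atom environment:
  6 × C: 3 H each → 18
  4 × C: no H
  4 × O: no H
  2 × C: 2 H each → 4
  2 × C: 1 H each → 2
  1 × N (charge +1): no H
  1 × N: no H
  1 × O (charge -1): no H
  Total hydrogens = 24.
Molecular formula: C14H24N2O5

C14H24N2O5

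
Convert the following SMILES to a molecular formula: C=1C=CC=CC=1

C6H6

Heavy atoms from the SMILES: 6 C.
Implicit hydrogens by atom environment:
  6 × C (aromatic): 1 H each → 6
  Total hydrogens = 6.
Molecular formula: C6H6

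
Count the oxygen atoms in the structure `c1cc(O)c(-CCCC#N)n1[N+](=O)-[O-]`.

The symbol for oxygen appears 3 times in the SMILES.

3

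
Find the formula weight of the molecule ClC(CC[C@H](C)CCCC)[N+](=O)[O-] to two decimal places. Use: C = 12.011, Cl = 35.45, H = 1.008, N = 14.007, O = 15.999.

207.70

Molecular formula: C9H18ClNO2.
M = 9×12.011 + 1×35.45 + 18×1.008 + 1×14.007 + 2×15.999 = 207.70 g/mol.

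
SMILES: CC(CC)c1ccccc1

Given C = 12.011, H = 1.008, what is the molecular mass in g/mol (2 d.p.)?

134.22

Molecular formula: C10H14.
M = 10×12.011 + 14×1.008 = 134.22 g/mol.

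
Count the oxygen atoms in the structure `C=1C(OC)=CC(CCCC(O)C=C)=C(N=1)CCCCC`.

The symbol for oxygen appears 2 times in the SMILES.

2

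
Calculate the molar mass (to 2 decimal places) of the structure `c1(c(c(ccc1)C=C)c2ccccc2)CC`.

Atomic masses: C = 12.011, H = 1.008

Molecular formula: C16H16.
M = 16×12.011 + 16×1.008 = 208.30 g/mol.

208.30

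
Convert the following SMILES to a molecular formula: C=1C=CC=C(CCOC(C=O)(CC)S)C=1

C12H16O2S

Heavy atoms from the SMILES: 12 C, 2 O, 1 S.
Implicit hydrogens by atom environment:
  5 × C (aromatic): 1 H each → 5
  3 × C: 2 H each → 6
  2 × O: no H
  1 × C: 3 H
  1 × C: 1 H
  1 × C: no H
  1 × C (aromatic): no H
  1 × S: 1 H
  Total hydrogens = 16.
Molecular formula: C12H16O2S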